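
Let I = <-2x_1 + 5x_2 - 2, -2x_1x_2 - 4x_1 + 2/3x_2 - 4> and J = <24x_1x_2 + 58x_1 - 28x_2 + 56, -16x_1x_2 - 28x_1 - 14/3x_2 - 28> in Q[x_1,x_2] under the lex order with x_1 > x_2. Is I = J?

No, the ideals differ.

Since reduced Gröbner bases are canonical representatives of ideals under a given ordering, it suffices to compute and compare them.
Buchberger on the first generating set:
f_1 = -2x_1 + 5x_2 - 2, LT = x_1.
f_2 = -2x_1x_2 - 4x_1 + 2/3x_2 - 4, LT = x_1x_2.

S(f_1,f_2): lcm = x_1x_2. S = -2x_1 - 5/2x_2^2 + 4/3x_2 - 2.
  leading term x_1: subtract (1)·f_1 from -2x_1 - 5/2x_2^2 + 4/3x_2 - 2 → -5/2x_2^2 - 11/3x_2
  leading term x_2^2: no divisor's leading term divides it; move -5/2x_2^2 to the remainder.
  leading term x_2: no divisor's leading term divides it; move -11/3x_2 to the remainder.
  remainder -5/2x_2^2 - 11/3x_2 ≠ 0; add g_3 = -5/2x_2^2 - 11/3x_2 to the basis.

S(f_1,g_3): leading monomials are coprime, so the S-polynomial reduces to 0 (Buchberger's first criterion).
S(f_2,g_3): lcm = x_1x_2^2. S = 8/15x_1x_2 - 1/3x_2^2 + 2x_2.
  leading term x_1x_2: subtract (-4/15x_2)·f_1 from 8/15x_1x_2 - 1/3x_2^2 + 2x_2 → x_2^2 + 22/15x_2
  leading term x_2^2: subtract (-2/5)·g_3 from x_2^2 + 22/15x_2 → 0
  remainder 0.

Every S-polynomial of the final basis reduces to 0, so we have a Gröbner basis.
Inter-reduce: drop elements whose leading term is divisible by another's, tail-reduce, and make monic.
Reduced Gröbner basis: {x_1 - 5/2x_2 + 1, x_2^2 + 22/15x_2}.

Buchberger on the second generating set:
h_1 = 24x_1x_2 + 58x_1 - 28x_2 + 56, LT = x_1x_2.
h_2 = -16x_1x_2 - 28x_1 - 14/3x_2 - 28, LT = x_1x_2.

S(h_1,h_2): lcm = x_1x_2. S = 2/3x_1 - 35/24x_2 + 7/12.
  leading term x_1: no divisor's leading term divides it; move 2/3x_1 to the remainder.
  leading term x_2: no divisor's leading term divides it; move -35/24x_2 to the remainder.
  leading term 1: no divisor's leading term divides it; move 7/12 to the remainder.
  remainder 2/3x_1 - 35/24x_2 + 7/12 ≠ 0; add k_3 = 2/3x_1 - 35/24x_2 + 7/12 to the basis.

S(h_1,k_3): lcm = x_1x_2. S = 29/12x_1 + 35/16x_2^2 - 49/24x_2 + 7/3.
  leading term x_1: subtract (29/8)·k_3 from 29/12x_1 + 35/16x_2^2 - 49/24x_2 + 7/3 → 35/16x_2^2 + 623/192x_2 + 7/32
  leading term x_2^2: no divisor's leading term divides it; move 35/16x_2^2 to the remainder.
  leading term x_2: no divisor's leading term divides it; move 623/192x_2 to the remainder.
  leading term 1: no divisor's leading term divides it; move 7/32 to the remainder.
  remainder 35/16x_2^2 + 623/192x_2 + 7/32 ≠ 0; add k_4 = 35/16x_2^2 + 623/192x_2 + 7/32 to the basis.

S(h_2,k_3): lcm = x_1x_2. S = 7/4x_1 + 35/16x_2^2 - 7/12x_2 + 7/4.
  leading term x_1: subtract (21/8)·k_3 from 7/4x_1 + 35/16x_2^2 - 7/12x_2 + 7/4 → 35/16x_2^2 + 623/192x_2 + 7/32
  leading term x_2^2: subtract (1)·k_4 from 35/16x_2^2 + 623/192x_2 + 7/32 → 0
  remainder 0.

S(h_1,k_4): lcm = x_1x_2^2. S = 14/15x_1x_2 - 1/10x_1 - 7/6x_2^2 + 7/3x_2.
  leading term x_1x_2: subtract (7/180)·h_1 from 14/15x_1x_2 - 1/10x_1 - 7/6x_2^2 + 7/3x_2 → -106/45x_1 - 7/6x_2^2 + 154/45x_2 - 98/45
  leading term x_1: subtract (-53/15)·k_3 from -106/45x_1 - 7/6x_2^2 + 154/45x_2 - 98/45 → -7/6x_2^2 - 623/360x_2 - 7/60
  leading term x_2^2: subtract (-8/15)·k_4 from -7/6x_2^2 - 623/360x_2 - 7/60 → 0
  remainder 0.

S(h_2,k_4): lcm = x_1x_2^2. S = 4/15x_1x_2 - 1/10x_1 + 7/24x_2^2 + 7/4x_2.
  leading term x_1x_2: subtract (1/90)·h_1 from 4/15x_1x_2 - 1/10x_1 + 7/24x_2^2 + 7/4x_2 → -67/90x_1 + 7/24x_2^2 + 371/180x_2 - 28/45
  leading term x_1: subtract (-67/60)·k_3 from -67/90x_1 + 7/24x_2^2 + 371/180x_2 - 28/45 → 7/24x_2^2 + 623/1440x_2 + 7/240
  leading term x_2^2: subtract (2/15)·k_4 from 7/24x_2^2 + 623/1440x_2 + 7/240 → 0
  remainder 0.

S(k_3,k_4): leading monomials are coprime, so the S-polynomial reduces to 0 (Buchberger's first criterion).
Every S-polynomial of the final basis reduces to 0, so we have a Gröbner basis.
Inter-reduce: drop elements whose leading term is divisible by another's, tail-reduce, and make monic.
Reduced Gröbner basis: {x_1 - 35/16x_2 + 7/8, x_2^2 + 89/60x_2 + 1/10}.

These differ, so the ideals are not equal.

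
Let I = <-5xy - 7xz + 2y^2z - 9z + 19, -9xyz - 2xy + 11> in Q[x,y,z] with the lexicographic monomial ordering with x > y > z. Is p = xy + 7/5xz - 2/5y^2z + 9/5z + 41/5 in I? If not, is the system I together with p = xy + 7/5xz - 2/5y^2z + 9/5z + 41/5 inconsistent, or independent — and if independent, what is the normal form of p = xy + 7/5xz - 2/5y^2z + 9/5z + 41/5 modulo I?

Adjoining xy + 7/5xz - 2/5y^2z + 9/5z + 41/5 makes the ideal the whole ring: the system is inconsistent.

First compute the reduced Gröbner basis of I by Buchberger's algorithm.
f_1 = -5xy - 7xz + 2y^2z - 9z + 19, LT = xy.
f_2 = -9xyz - 2xy + 11, LT = xyz.

S(f_1,f_2): lcm = xyz. S = -2/9xy + 7/5xz^2 - 2/5y^2z^2 + 9/5z^2 - 19/5z + 11/9.
  reduce S modulo (f_1, f_2):
  remainder 7/5xz^2 + 14/45xz - 2/5y^2z^2 - 4/45y^2z + 9/5z^2 - 17/5z + 17/45 ≠ 0; add h_3 = 7/5xz^2 + 14/45xz - 2/5y^2z^2 - 4/45y^2z + 9/5z^2 - 17/5z + 17/45 to the basis.

S(f_1,h_3): lcm = xyz^2. S = -2/9xyz + 7/5xz^3 + 2/7y^3z^2 + 4/63y^3z - 2/5y^2z^3 - 9/7yz^2 + 17/7yz - 17/63y + 9/5z^3 - 19/5z^2.
  reduce S modulo (f_1, f_2, h_3):
  remainder 2/7y^3z^2 + 4/63y^3z - 9/7yz^2 + 17/7yz - 17/63y - 11/9z ≠ 0; add h_4 = 2/7y^3z^2 + 4/63y^3z - 9/7yz^2 + 17/7yz - 17/63y - 11/9z to the basis.

The other S-polynomials (S(f_2,h_3), S(f_1,h_4), S(f_2,h_4), S(h_3,h_4)) all reduce to 0 modulo the current basis, so we have a Gröbner basis.
Inter-reduce: drop elements whose leading term is divisible by another's, tail-reduce, and make monic.
Reduced Gröbner basis: {xy + 7/5xz - 2/5y^2z + 9/5z - 19/5, xz^2 + 2/9xz - 2/7y^2z^2 - 4/63y^2z + 9/7z^2 - 17/7z + 17/63, y^3z^2 + 2/9y^3z - 9/2yz^2 + 17/2yz - 17/18y - 77/18z}.
Label its elements g_1 = xy + 7/5xz - 2/5y^2z + 9/5z - 19/5, g_2 = xz^2 + 2/9xz - 2/7y^2z^2 - 4/63y^2z + 9/7z^2 - 17/7z + 17/63, g_3 = y^3z^2 + 2/9y^3z - 9/2yz^2 + 17/2yz - 17/18y - 77/18z.

Reduce p = xy + 7/5xz - 2/5y^2z + 9/5z + 41/5 modulo G:
  leading term xy: subtract (1)·g_1 from xy + 7/5xz - 2/5y^2z + 9/5z + 41/5 → 12
  leading term 1: no divisor's leading term divides it; move 12 to the remainder.
  normal form = 12.
The normal form is nonzero, so p ∉ I. Since p minus its normal form lies in I, I + (p) = I + (r) where r = 12; decide whether this ideal is the whole ring.
Here r = 12 is a nonzero constant, hence a unit: 1 ∈ I + (p), the Gröbner basis of I + (p) is {1}, and the enlarged system has no common solution — adjoining p is inconsistent.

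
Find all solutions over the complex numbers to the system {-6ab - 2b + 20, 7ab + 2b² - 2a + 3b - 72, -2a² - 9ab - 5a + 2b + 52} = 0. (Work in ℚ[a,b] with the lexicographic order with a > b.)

{(-1, -5)}

Compute a lex Gröbner basis by Buchberger's algorithm.
f_1 = -6ab - 2b + 20, LT = ab.
f_2 = 7ab - 2a + 2b² + 3b - 72, LT = ab.
f_3 = -2a² - 9ab - 5a + 2b + 52, LT = a².

S(f_1,f_2): lcm = ab. S = 2/7a - 2/7b² - 2/21b + 146/21.
  leading term a: no divisor's leading term divides it; move 2/7a to the remainder.
  leading term b²: no divisor's leading term divides it; move -2/7b² to the remainder.
  leading term b: no divisor's leading term divides it; move -2/21b to the remainder.
  leading term 1: no divisor's leading term divides it; move 146/21 to the remainder.
  remainder 2/7a - 2/7b² - 2/21b + 146/21 ≠ 0; add h_4 = 2/7a - 2/7b² - 2/21b + 146/21 to the basis.

S(f_1,f_3): lcm = a²b. S = -9/2ab² - 13/6ab - 10/3a + b² + 26b.
  leading term ab²: subtract (¾b)·f_1 from -9/2ab² - 13/6ab - 10/3a + b² + 26b → -13/6ab - 10/3a + 5/2b² + 11b
  leading term ab: subtract (13/36)·f_1 from -13/6ab - 10/3a + 5/2b² + 11b → -10/3a + 5/2b² + 211/18b - 65/9
  leading term a: subtract (-35/3)·h_4 from -10/3a + 5/2b² + 211/18b - 65/9 → -⅚b² + 191/18b + 665/9
  leading term b²: no divisor's leading term divides it; move -⅚b² to the remainder.
  leading term b: no divisor's leading term divides it; move 191/18b to the remainder.
  leading term 1: no divisor's leading term divides it; move 665/9 to the remainder.
  remainder -⅚b² + 191/18b + 665/9 ≠ 0; add h_5 = -⅚b² + 191/18b + 665/9 to the basis.

S(f_2,f_3): lcm = a²b. S = -2/7a² - 59/14ab² - 29/14ab - 72/7a + b² + 26b.
  leading term a²: subtract (1/7)·f_3 from -2/7a² - 59/14ab² - 29/14ab - 72/7a + b² + 26b → -59/14ab² - 11/14ab - 67/7a + b² + 180/7b - 52/7
  leading term ab²: subtract (59/84b)·f_1 from -59/14ab² - 11/14ab - 67/7a + b² + 180/7b - 52/7 → -11/14ab - 67/7a + 101/42b² + 35/3b - 52/7
  leading term ab: subtract (11/84)·f_1 from -11/14ab - 67/7a + 101/42b² + 35/3b - 52/7 → -67/7a + 101/42b² + 167/14b - 211/21
  leading term a: subtract (-67/2)·h_4 from -67/7a + 101/42b² + 167/14b - 211/21 → -43/6b² + 367/42b + 1560/7
  leading term b²: subtract (43/5)·h_5 from -43/6b² + 367/42b + 1560/7 → -25993/315b - 25993/63
  leading term b: no divisor's leading term divides it; move -25993/315b to the remainder.
  leading term 1: no divisor's leading term divides it; move -25993/63 to the remainder.
  remainder -25993/315b - 25993/63 ≠ 0; add h_6 = -25993/315b - 25993/63 to the basis.

The other S-polynomials (S(f_1,h_4), S(f_2,h_4), S(f_3,h_4), S(f_1,h_5), S(f_2,h_5), S(f_3,h_5), S(h_4,h_5), S(f_1,h_6), S(f_2,h_6), S(f_3,h_6), S(h_4,h_6), S(h_5,h_6)) all reduce to 0 modulo the current basis, so we have a Gröbner basis.
Inter-reduce: drop elements whose leading term is divisible by another's, tail-reduce, and make monic.
Reduced Gröbner basis: {a + 1, b + 5}.

From the last basis element, b + 5 = 0, so b takes values in {-5}. Each choice, substituted upward through the basis, yields the corresponding point(s) of the solution set.
  b = -5: the earlier basis element becomes a + 1 = 0, giving a = -1 — point (-1, -5).
Check: every point annihilates each of the original generators.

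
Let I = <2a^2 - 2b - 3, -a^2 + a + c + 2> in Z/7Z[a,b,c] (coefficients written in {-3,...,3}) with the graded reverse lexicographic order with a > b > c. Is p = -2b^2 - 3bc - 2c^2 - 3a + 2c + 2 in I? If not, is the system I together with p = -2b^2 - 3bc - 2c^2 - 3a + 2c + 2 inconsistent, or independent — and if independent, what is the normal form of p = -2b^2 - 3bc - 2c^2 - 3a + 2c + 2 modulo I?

First compute the reduced Gröbner basis of I by Buchberger's algorithm.
f_1 = 2a^2 - 2b - 3, LT = a^2.
f_2 = -a^2 + a + c + 2, LT = a^2.

S(f_1,f_2): lcm = a^2. S = a - b + c - 3.
  leading term a: no divisor's leading term divides it; move a to the remainder.
  leading term b: no divisor's leading term divides it; move -b to the remainder.
  leading term c: no divisor's leading term divides it; move c to the remainder.
  leading term 1: no divisor's leading term divides it; move -3 to the remainder.
  remainder a - b + c - 3 ≠ 0; add h_3 = a - b + c - 3 to the basis.

S(f_1,h_3): lcm = a^2. S = ab - ac + 3a - b + 2.
  leading term ab: subtract (b)·h_3 from ab - ac + 3a - b + 2 → b^2 - ac - bc + 3a + 2b + 2
  leading term b^2: no divisor's leading term divides it; move b^2 to the remainder.
  leading term ac: subtract (-c)·h_3 from -ac - bc + 3a + 2b + 2 → -2bc + c^2 + 3a + 2b - 3c + 2
  leading term bc: no divisor's leading term divides it; move -2bc to the remainder.
  leading term c^2: no divisor's leading term divides it; move c^2 to the remainder.
  leading term a: subtract (3)·h_3 from 3a + 2b - 3c + 2 → -2b + c - 3
  leading term b: no divisor's leading term divides it; move -2b to the remainder.
  leading term c: no divisor's leading term divides it; move c to the remainder.
  leading term 1: no divisor's leading term divides it; move -3 to the remainder.
  remainder b^2 - 2bc + c^2 - 2b + c - 3 ≠ 0; add h_4 = b^2 - 2bc + c^2 - 2b + c - 3 to the basis.

The other S-polynomials (S(f_2,h_3), S(f_1,h_4), S(f_2,h_4), S(h_3,h_4)) all reduce to 0 modulo the current basis, so we have a Gröbner basis.
Inter-reduce: drop elements whose leading term is divisible by another's, tail-reduce, and make monic.
Reduced Gröbner basis: {b^2 - 2bc + c^2 - 2b + c - 3, a - b + c - 3}.
Label its elements g_1 = b^2 - 2bc + c^2 - 2b + c - 3, g_2 = a - b + c - 3.

Reduce p = -2b^2 - 3bc - 2c^2 - 3a + 2c + 2 modulo G:
  leading term b^2: subtract (-2)·g_1 from -2b^2 - 3bc - 2c^2 - 3a + 2c + 2 → -3a + 3b - 3c + 3
  leading term a: subtract (-3)·g_2 from -3a + 3b - 3c + 3 → 1
  leading term 1: no divisor's leading term divides it; move 1 to the remainder.
  normal form = 1.
The normal form is nonzero, so p ∉ I. Since p minus its normal form lies in I, I + (p) = I + (r) where r = 1; decide whether this ideal is the whole ring.
Here r = 1 is a nonzero constant, hence a unit: 1 ∈ I + (p), the Gröbner basis of I + (p) is {1}, and the enlarged system has no common solution — adjoining p is inconsistent.

Adjoining -2b^2 - 3bc - 2c^2 - 3a + 2c + 2 makes the ideal the whole ring: the system is inconsistent.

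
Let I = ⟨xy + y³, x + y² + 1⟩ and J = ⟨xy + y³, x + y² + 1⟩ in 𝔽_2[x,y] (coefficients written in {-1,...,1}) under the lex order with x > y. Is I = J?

Two ideals are equal iff their reduced Gröbner bases coincide (the reduced basis is unique for a fixed ordering).
Buchberger on the first generating set:
f_1 = xy + y³, LT = xy.
f_2 = x + y² + 1, LT = x.

S(f_1,f_2): lcm = xy. S = y.
  leading term y: no divisor's leading term divides it; move y to the remainder.
  remainder y ≠ 0; add g_3 = y to the basis.

The other S-polynomials (S(f_1,g_3), S(f_2,g_3)) all reduce to 0 modulo the current basis, so we have a Gröbner basis.
Inter-reduce: drop elements whose leading term is divisible by another's, tail-reduce, and make monic.
Reduced Gröbner basis: {x + 1, y}.

Buchberger on the second generating set:
h_1 = xy + y³, LT = xy.
h_2 = x + y² + 1, LT = x.

S(h_1,h_2): lcm = xy. S = y.
  leading term y: no divisor's leading term divides it; move y to the remainder.
  remainder y ≠ 0; add k_3 = y to the basis.

The other S-polynomials (S(h_1,k_3), S(h_2,k_3)) all reduce to 0 modulo the current basis, so we have a Gröbner basis.
Inter-reduce: drop elements whose leading term is divisible by another's, tail-reduce, and make monic.
Reduced Gröbner basis: {x + 1, y}.

These coincide, so the ideals are equal.

Yes, the ideals are equal.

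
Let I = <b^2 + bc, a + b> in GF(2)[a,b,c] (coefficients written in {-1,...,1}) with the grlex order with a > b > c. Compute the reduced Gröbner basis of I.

f_1 = b^2 + bc, LT = b^2.
f_2 = a + b, LT = a.

The S-polynomials (S(f_1,f_2)) all reduce to 0 modulo the current basis, so we have a Gröbner basis.

G = {b^2 + bc, a + b}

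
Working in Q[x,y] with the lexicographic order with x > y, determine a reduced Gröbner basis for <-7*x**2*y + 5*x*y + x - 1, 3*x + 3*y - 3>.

f_1 = -7*x**2*y + 5*x*y + x - 1, LT = x**2*y.
f_2 = 3*x + 3*y - 3, LT = x.

S(f_1,f_2): lcm = x**2*y. S = -x*y**2 + 2/7*x*y - 1/7*x + 1/7.
  leading term x*y**2: subtract (-1/3*y**2)·f_2 from -x*y**2 + 2/7*x*y - 1/7*x + 1/7 → 2/7*x*y - 1/7*x + y**3 - y**2 + 1/7
  leading term x*y: subtract (2/21*y)·f_2 from 2/7*x*y - 1/7*x + y**3 - y**2 + 1/7 → -1/7*x + y**3 - 9/7*y**2 + 2/7*y + 1/7
  leading term x: subtract (-1/21)·f_2 from -1/7*x + y**3 - 9/7*y**2 + 2/7*y + 1/7 → y**3 - 9/7*y**2 + 3/7*y
  leading term y**3: no divisor's leading term divides it; move y**3 to the remainder.
  leading term y**2: no divisor's leading term divides it; move -9/7*y**2 to the remainder.
  leading term y: no divisor's leading term divides it; move 3/7*y to the remainder.
  remainder y**3 - 9/7*y**2 + 3/7*y ≠ 0; add g_3 = y**3 - 9/7*y**2 + 3/7*y to the basis.

The other S-polynomials (S(f_1,g_3), S(f_2,g_3)) all reduce to 0 modulo the current basis, so we have a Gröbner basis.
Inter-reduce: drop elements whose leading term is divisible by another's, tail-reduce, and make monic.

G = {x + y - 1, y**3 - 9/7*y**2 + 3/7*y}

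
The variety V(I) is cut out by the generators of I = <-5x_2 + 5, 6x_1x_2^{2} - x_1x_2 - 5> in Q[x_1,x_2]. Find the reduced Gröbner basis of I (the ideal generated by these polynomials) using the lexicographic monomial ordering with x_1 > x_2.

f_1 = -5x_2 + 5, LT = x_2.
f_2 = 6x_1x_2^{2} - x_1x_2 - 5, LT = x_1x_2^{2}.

S(f_1,f_2): lcm = x_1x_2^{2}. S = -\tfrac{5}{6}x_1x_2 + \tfrac{5}{6}.
  leading term x_1x_2: subtract (\tfrac{1}{6}x_1)·f_1 from -\tfrac{5}{6}x_1x_2 + \tfrac{5}{6} → -\tfrac{5}{6}x_1 + \tfrac{5}{6}
  leading term x_1: no divisor's leading term divides it; move -\tfrac{5}{6}x_1 to the remainder.
  leading term 1: no divisor's leading term divides it; move \tfrac{5}{6} to the remainder.
  remainder -\tfrac{5}{6}x_1 + \tfrac{5}{6} ≠ 0; add g_3 = -\tfrac{5}{6}x_1 + \tfrac{5}{6} to the basis.

The other S-polynomials (S(f_1,g_3), S(f_2,g_3)) all reduce to 0 modulo the current basis, so we have a Gröbner basis.
Inter-reduce: drop elements whose leading term is divisible by another's, tail-reduce, and make monic.

G = {x_1 - 1, x_2 - 1}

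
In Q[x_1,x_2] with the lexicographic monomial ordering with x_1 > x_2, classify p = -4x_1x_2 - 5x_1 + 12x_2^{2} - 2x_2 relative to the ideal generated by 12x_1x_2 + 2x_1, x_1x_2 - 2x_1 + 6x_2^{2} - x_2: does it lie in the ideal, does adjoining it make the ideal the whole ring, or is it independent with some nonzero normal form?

-4x_1x_2 - 5x_1 + 12x_2^{2} - 2x_2 lies in I (it reduces to 0).

First compute the reduced Gröbner basis of I by Buchberger's algorithm.
f_1 = 12x_1x_2 + 2x_1, LT = x_1x_2.
f_2 = x_1x_2 - 2x_1 + 6x_2^{2} - x_2, LT = x_1x_2.

S(f_1,f_2): lcm = x_1x_2. S = \tfrac{13}{6}x_1 - 6x_2^{2} + x_2.
  leading term x_1: no divisor's leading term divides it; move \tfrac{13}{6}x_1 to the remainder.
  leading term x_2^{2}: no divisor's leading term divides it; move -6x_2^{2} to the remainder.
  leading term x_2: no divisor's leading term divides it; move x_2 to the remainder.
  remainder \tfrac{13}{6}x_1 - 6x_2^{2} + x_2 ≠ 0; add h_3 = \tfrac{13}{6}x_1 - 6x_2^{2} + x_2 to the basis.

S(f_1,h_3): lcm = x_1x_2. S = \tfrac{1}{6}x_1 + \tfrac{36}{13}x_2^{3} - \tfrac{6}{13}x_2^{2}.
  leading term x_1: subtract (\tfrac{1}{13})·h_3 from \tfrac{1}{6}x_1 + \tfrac{36}{13}x_2^{3} - \tfrac{6}{13}x_2^{2} → \tfrac{36}{13}x_2^{3} - \tfrac{1}{13}x_2
  leading term x_2^{3}: no divisor's leading term divides it; move \tfrac{36}{13}x_2^{3} to the remainder.
  leading term x_2: no divisor's leading term divides it; move -\tfrac{1}{13}x_2 to the remainder.
  remainder \tfrac{36}{13}x_2^{3} - \tfrac{1}{13}x_2 ≠ 0; add h_4 = \tfrac{36}{13}x_2^{3} - \tfrac{1}{13}x_2 to the basis.

The other S-polynomials (S(f_2,h_3), S(f_1,h_4), S(f_2,h_4), S(h_3,h_4)) all reduce to 0 modulo the current basis, so we have a Gröbner basis.
Inter-reduce: drop elements whose leading term is divisible by another's, tail-reduce, and make monic.
Reduced Gröbner basis: {x_1 - \tfrac{36}{13}x_2^{2} + \tfrac{6}{13}x_2, x_2^{3} - \tfrac{1}{36}x_2}.
Label its elements g_1 = x_1 - \tfrac{36}{13}x_2^{2} + \tfrac{6}{13}x_2, g_2 = x_2^{3} - \tfrac{1}{36}x_2.

Reduce p = -4x_1x_2 - 5x_1 + 12x_2^{2} - 2x_2 modulo G:
  leading term x_1x_2: subtract (-4x_2)·g_1 from -4x_1x_2 - 5x_1 + 12x_2^{2} - 2x_2 → -5x_1 - \tfrac{144}{13}x_2^{3} + \tfrac{180}{13}x_2^{2} - 2x_2
  leading term x_1: subtract (-5)·g_1 from -5x_1 - \tfrac{144}{13}x_2^{3} + \tfrac{180}{13}x_2^{2} - 2x_2 → -\tfrac{144}{13}x_2^{3} + \tfrac{4}{13}x_2
  leading term x_2^{3}: subtract (-\tfrac{144}{13})·g_2 from -\tfrac{144}{13}x_2^{3} + \tfrac{4}{13}x_2 → 0
  normal form = 0.
Since the normal form is 0, p ∈ I.

Ideal membership is decidable via reduction modulo a Gröbner basis.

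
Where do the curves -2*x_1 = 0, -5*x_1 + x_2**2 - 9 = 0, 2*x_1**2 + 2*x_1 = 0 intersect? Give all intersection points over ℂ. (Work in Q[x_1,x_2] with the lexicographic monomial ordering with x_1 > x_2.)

{(0, -3), (0, 3)}

Compute a lex Gröbner basis by Buchberger's algorithm.
f_1 = -2*x_1, LT = x_1.
f_2 = -5*x_1 + x_2**2 - 9, LT = x_1.
f_3 = 2*x_1**2 + 2*x_1, LT = x_1**2.

S(f_1,f_2): lcm = x_1. S = 1/5*x_2**2 - 9/5.
  leading term x_2**2: no divisor's leading term divides it; move 1/5*x_2**2 to the remainder.
  leading term 1: no divisor's leading term divides it; move -9/5 to the remainder.
  remainder 1/5*x_2**2 - 9/5 ≠ 0; add h_4 = 1/5*x_2**2 - 9/5 to the basis.

The other S-polynomials (S(f_1,f_3), S(f_2,f_3), S(f_1,h_4), S(f_2,h_4), S(f_3,h_4)) all reduce to 0 modulo the current basis, so we have a Gröbner basis.
Inter-reduce: drop elements whose leading term is divisible by another's, tail-reduce, and make monic.
Reduced Gröbner basis: {x_1, x_2**2 - 9}.

A lex Gröbner basis eliminates variables successively. Here x_2**2 - 9 depends only on x_2, with roots {-3, 3}; lifting each root through the earlier basis elements recovers the full solutions.
  x_2 = -3: the earlier basis element becomes x_1 = 0, giving x_1 = 0 — point (0, -3).
  x_2 = 3: the earlier basis element becomes x_1 = 0, giving x_1 = 0 — point (0, 3).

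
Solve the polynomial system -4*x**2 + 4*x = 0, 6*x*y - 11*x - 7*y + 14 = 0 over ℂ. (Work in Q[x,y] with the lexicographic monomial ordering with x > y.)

{(0, 2), (1, 3)}

Compute a lex Gröbner basis by Buchberger's algorithm.
f_1 = -4*x**2 + 4*x, LT = x**2.
f_2 = 6*x*y - 11*x - 7*y + 14, LT = x*y.

S(f_1,f_2): lcm = x**2*y. S = 11/6*x**2 + 1/6*x*y - 7/3*x.
  reduce S modulo (f_1, f_2):
  remainder -7/36*x + 7/36*y - 7/18 ≠ 0; add h_3 = -7/36*x + 7/36*y - 7/18 to the basis.

S(f_2,h_3): lcm = x*y. S = -11/6*x + y**2 - 19/6*y + 7/3.
  reduce S modulo (f_1, f_2, h_3):
  remainder y**2 - 5*y + 6 ≠ 0; add h_4 = y**2 - 5*y + 6 to the basis.

The other S-polynomials (S(f_1,h_3), S(f_1,h_4), S(f_2,h_4), S(h_3,h_4)) all reduce to 0 modulo the current basis, so we have a Gröbner basis.
Inter-reduce: drop elements whose leading term is divisible by another's, tail-reduce, and make monic.
Reduced Gröbner basis: {x - y + 2, y**2 - 5*y + 6}.

A lex Gröbner basis eliminates variables successively. Here y**2 - 5*y + 6 depends only on y, with roots {2, 3}; lifting each root through the earlier basis elements recovers the full solutions.
  y = 2: the earlier basis element becomes x = 0, giving x = 0 — point (0, 2).
  y = 3: the earlier basis element becomes x - 1 = 0, giving x = 1 — point (1, 3).
A lex Gröbner basis triangularizes the system, enabling back-substitution.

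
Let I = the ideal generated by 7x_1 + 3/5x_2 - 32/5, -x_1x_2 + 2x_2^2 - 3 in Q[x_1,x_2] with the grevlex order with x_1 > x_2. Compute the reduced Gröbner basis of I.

This is the nonlinear analogue of row-reducing a linear system.

f_1 = 7x_1 + 3/5x_2 - 32/5, LT = x_1.
f_2 = -x_1x_2 + 2x_2^2 - 3, LT = x_1x_2.

S(f_1,f_2): lcm = x_1x_2. S = 73/35x_2^2 - 32/35x_2 - 3.
  leading term x_2^2: no divisor's leading term divides it; move 73/35x_2^2 to the remainder.
  leading term x_2: no divisor's leading term divides it; move -32/35x_2 to the remainder.
  leading term 1: no divisor's leading term divides it; move -3 to the remainder.
  remainder 73/35x_2^2 - 32/35x_2 - 3 ≠ 0; add g_3 = 73/35x_2^2 - 32/35x_2 - 3 to the basis.

The other S-polynomials (S(f_1,g_3), S(f_2,g_3)) all reduce to 0 modulo the current basis, so we have a Gröbner basis.
Inter-reduce: drop elements whose leading term is divisible by another's, tail-reduce, and make monic.

G = {x_2^2 - 32/73x_2 - 105/73, x_1 + 3/35x_2 - 32/35}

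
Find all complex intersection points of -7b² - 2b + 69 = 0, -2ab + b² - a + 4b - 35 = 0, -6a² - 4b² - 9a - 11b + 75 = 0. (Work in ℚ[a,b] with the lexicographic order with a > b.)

{(-2, 3)}

Compute a lex Gröbner basis by Buchberger's algorithm.
f_1 = -7b² - 2b + 69, LT = b².
f_2 = -2ab - a + b² + 4b - 35, LT = ab.
f_3 = -6a² - 9a - 4b² - 11b + 75, LT = a².

S(f_1,f_2): lcm = ab². S = -3/14ab - 69/7a + ½b³ + 2b² - 35/2b.
  reduce S modulo (f_1, f_2, f_3):
  remainder -39/4a - 27/2b + 21 ≠ 0; add h_4 = -39/4a - 27/2b + 21 to the basis.

S(f_2,f_3): lcm = a²b. S = ½a² - ½ab² - 7/2ab + 35/2a - ⅔b³ - 11/6b² + 25/2b.
  reduce S modulo (f_1, f_2, f_3, h_4):
  remainder -49305/2548b + 147915/2548 ≠ 0; add h_5 = -49305/2548b + 147915/2548 to the basis.

The other S-polynomials (S(f_1,f_3), S(f_1,h_4), S(f_2,h_4), S(f_3,h_4), S(f_1,h_5), S(f_2,h_5), S(f_3,h_5), S(h_4,h_5)) all reduce to 0 modulo the current basis, so we have a Gröbner basis.
Inter-reduce: drop elements whose leading term is divisible by another's, tail-reduce, and make monic.
Reduced Gröbner basis: {a + 2, b - 3}.

The lex basis is triangular: the last element involves only b. Solving b - 3 = 0 gives b ∈ {3}; substituting each value into the earlier elements determines the remaining variables.
  b = 3: the earlier basis element becomes a + 2 = 0, giving a = -2 — point (-2, 3).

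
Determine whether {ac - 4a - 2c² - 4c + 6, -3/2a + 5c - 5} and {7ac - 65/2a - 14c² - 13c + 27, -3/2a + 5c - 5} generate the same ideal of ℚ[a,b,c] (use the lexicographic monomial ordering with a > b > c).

Yes, the ideals are equal.

Two ideals are equal iff their reduced Gröbner bases coincide (the reduced basis is unique for a fixed ordering).
Buchberger on the first generating set:
f_1 = ac - 4a - 2c² - 4c + 6, LT = ac.
f_2 = -3/2a + 5c - 5, LT = a.

S(f_1,f_2): lcm = ac. S = -4a + 4/3c² - 22/3c + 6.
  leading term a: subtract (8/3)·f_2 from -4a + 4/3c² - 22/3c + 6 → 4/3c² - 62/3c + 58/3
  leading term c²: no divisor's leading term divides it; move 4/3c² to the remainder.
  leading term c: no divisor's leading term divides it; move -62/3c to the remainder.
  leading term 1: no divisor's leading term divides it; move 58/3 to the remainder.
  remainder 4/3c² - 62/3c + 58/3 ≠ 0; add g_3 = 4/3c² - 62/3c + 58/3 to the basis.

The other S-polynomials (S(f_1,g_3), S(f_2,g_3)) all reduce to 0 modulo the current basis, so we have a Gröbner basis.
Inter-reduce: drop elements whose leading term is divisible by another's, tail-reduce, and make monic.
Reduced Gröbner basis: {a - 10/3c + 10/3, c² - 31/2c + 29/2}.

Buchberger on the second generating set:
h_1 = 7ac - 65/2a - 14c² - 13c + 27, LT = ac.
h_2 = -3/2a + 5c - 5, LT = a.

S(h_1,h_2): lcm = ac. S = -65/14a + 4/3c² - 109/21c + 27/7.
  leading term a: subtract (65/21)·h_2 from -65/14a + 4/3c² - 109/21c + 27/7 → 4/3c² - 62/3c + 58/3
  leading term c²: no divisor's leading term divides it; move 4/3c² to the remainder.
  leading term c: no divisor's leading term divides it; move -62/3c to the remainder.
  leading term 1: no divisor's leading term divides it; move 58/3 to the remainder.
  remainder 4/3c² - 62/3c + 58/3 ≠ 0; add k_3 = 4/3c² - 62/3c + 58/3 to the basis.

The other S-polynomials (S(h_1,k_3), S(h_2,k_3)) all reduce to 0 modulo the current basis, so we have a Gröbner basis.
Inter-reduce: drop elements whose leading term is divisible by another's, tail-reduce, and make monic.
Reduced Gröbner basis: {a - 10/3c + 10/3, c² - 31/2c + 29/2}.

These coincide, so the ideals are equal.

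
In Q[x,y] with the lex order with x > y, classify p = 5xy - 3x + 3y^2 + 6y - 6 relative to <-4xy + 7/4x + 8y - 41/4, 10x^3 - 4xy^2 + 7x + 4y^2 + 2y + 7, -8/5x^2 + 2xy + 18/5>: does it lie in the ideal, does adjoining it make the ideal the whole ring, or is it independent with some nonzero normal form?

Adjoining 5xy - 3x + 3y^2 + 6y - 6 makes the ideal the whole ring: the system is inconsistent.

First compute the reduced Gröbner basis of I by Buchberger's algorithm.
f_1 = -4xy + 7/4x + 8y - 41/4, LT = xy.
f_2 = 10x^3 - 4xy^2 + 7x + 4y^2 + 2y + 7, LT = x^3.
f_3 = -8/5x^2 + 2xy + 18/5, LT = x^2.

S(f_1,f_2): lcm = x^3y. S = -7/16x^3 - 2x^2y + 41/16x^2 + 2/5xy^3 - 7/10xy - 2/5y^3 - 1/5y^2 - 7/10y.
  leading term x^3: subtract (-7/160)·f_2 from -7/16x^3 - 2x^2y + 41/16x^2 + 2/5xy^3 - 7/10xy - 2/5y^3 - 1/5y^2 - 7/10y → -2x^2y + 41/16x^2 + 2/5xy^3 - 7/40xy^2 - 7/10xy + 49/160x - 2/5y^3 - 1/40y^2 - 49/80y + 49/160
  leading term x^2y: subtract (1/2x)·f_1 from -2x^2y + 41/16x^2 + 2/5xy^3 - 7/40xy^2 - 7/10xy + 49/160x - 2/5y^3 - 1/40y^2 - 49/80y + 49/160 → 27/16x^2 + 2/5xy^3 - 7/40xy^2 - 47/10xy + 869/160x - 2/5y^3 - 1/40y^2 - 49/80y + 49/160
  leading term x^2: subtract (-135/128)·f_3 from 27/16x^2 + 2/5xy^3 - 7/40xy^2 - 47/10xy + 869/160x - 2/5y^3 - 1/40y^2 - 49/80y + 49/160 → 2/5xy^3 - 7/40xy^2 - 829/320xy + 869/160x - 2/5y^3 - 1/40y^2 - 49/80y + 1313/320
  leading term xy^3: subtract (-1/10y^2)·f_1 from 2/5xy^3 - 7/40xy^2 - 829/320xy + 869/160x - 2/5y^3 - 1/40y^2 - 49/80y + 1313/320 → -829/320xy + 869/160x + 2/5y^3 - 21/20y^2 - 49/80y + 1313/320
  leading term xy: subtract (829/1280)·f_1 from -829/320xy + 869/160x + 2/5y^3 - 21/20y^2 - 49/80y + 1313/320 → 4401/1024x + 2/5y^3 - 21/20y^2 - 927/160y + 54997/5120
  leading term x: no divisor's leading term divides it; move 4401/1024x to the remainder.
  leading term y^3: no divisor's leading term divides it; move 2/5y^3 to the remainder.
  leading term y^2: no divisor's leading term divides it; move -21/20y^2 to the remainder.
  leading term y: no divisor's leading term divides it; move -927/160y to the remainder.
  leading term 1: no divisor's leading term divides it; move 54997/5120 to the remainder.
  remainder 4401/1024x + 2/5y^3 - 21/20y^2 - 927/160y + 54997/5120 ≠ 0; add h_4 = 4401/1024x + 2/5y^3 - 21/20y^2 - 927/160y + 54997/5120 to the basis.

S(f_1,f_3): lcm = x^2y. S = -7/16x^2 + 5/4xy^2 - 2xy + 41/16x + 9/4y.
  leading term x^2: subtract (35/128)·f_3 from -7/16x^2 + 5/4xy^2 - 2xy + 41/16x + 9/4y → 5/4xy^2 - 163/64xy + 41/16x + 9/4y - 63/64
  leading term xy^2: subtract (-5/16y)·f_1 from 5/4xy^2 - 163/64xy + 41/16x + 9/4y - 63/64 → -2xy + 41/16x + 5/2y^2 - 61/64y - 63/64
  leading term xy: subtract (1/2)·f_1 from -2xy + 41/16x + 5/2y^2 - 61/64y - 63/64 → 27/16x + 5/2y^2 - 317/64y + 265/64
  leading term x: subtract (64/163)·h_4 from 27/16x + 5/2y^2 - 317/64y + 265/64 → -128/815y^3 + 4747/1630y^2 - 139699/52160y - 4013/52160
  leading term y^3: no divisor's leading term divides it; move -128/815y^3 to the remainder.
  leading term y^2: no divisor's leading term divides it; move 4747/1630y^2 to the remainder.
  leading term y: no divisor's leading term divides it; move -139699/52160y to the remainder.
  leading term 1: no divisor's leading term divides it; move -4013/52160 to the remainder.
  remainder -128/815y^3 + 4747/1630y^2 - 139699/52160y - 4013/52160 ≠ 0; add h_5 = -128/815y^3 + 4747/1630y^2 - 139699/52160y - 4013/52160 to the basis.

S(f_2,f_3): lcm = x^3. S = 5/4x^2y - 2/5xy^2 + 59/20x + 2/5y^2 + 1/5y + 7/10.
  leading term x^2y: subtract (-5/16x)·f_1 from 5/4x^2y - 2/5xy^2 + 59/20x + 2/5y^2 + 1/5y + 7/10 → 35/64x^2 - 2/5xy^2 + 5/2xy - 81/320x + 2/5y^2 + 1/5y + 7/10
  leading term x^2: subtract (-175/512)·f_3 from 35/64x^2 - 2/5xy^2 + 5/2xy - 81/320x + 2/5y^2 + 1/5y + 7/10 → -2/5xy^2 + 815/256xy - 81/320x + 2/5y^2 + 1/5y + 2471/1280
  leading term xy^2: subtract (1/10y)·f_1 from -2/5xy^2 + 815/256xy - 81/320x + 2/5y^2 + 1/5y + 2471/1280 → 3851/1280xy - 81/320x - 2/5y^2 + 49/40y + 2471/1280
  leading term xy: subtract (-3851/5120)·f_1 from 3851/1280xy - 81/320x - 2/5y^2 + 49/40y + 2471/1280 → 21773/20480x - 2/5y^2 + 927/128y - 23671/4096
  leading term x: subtract (21773/88020)·h_4 from 21773/20480x - 2/5y^2 + 927/128y - 23671/4096 → -21773/220050y^3 - 82309/586800y^2 + 6787597/782400y - 59403929/7041600
  leading term y^3: subtract (21773/34560)·h_5 from -21773/220050y^3 - 82309/586800y^2 + 6787597/782400y - 59403929/7041600 → -136513/69120y^2 + 22920601/2211840y - 3710437/442368
  leading term y^2: no divisor's leading term divides it; move -136513/69120y^2 to the remainder.
  leading term y: no divisor's leading term divides it; move 22920601/2211840y to the remainder.
  leading term 1: no divisor's leading term divides it; move -3710437/442368 to the remainder.
  remainder -136513/69120y^2 + 22920601/2211840y - 3710437/442368 ≠ 0; add h_6 = -136513/69120y^2 + 22920601/2211840y - 3710437/442368 to the basis.

S(f_1,h_4): lcm = xy. S = -7/16x - 2048/22005y^4 + 1792/7335y^3 + 3296/2445y^2 - 99007/22005y + 41/16.
  leading term x: subtract (-448/4401)·h_4 from -7/16x - 2048/22005y^4 + 1792/7335y^3 + 3296/2445y^2 - 99007/22005y + 41/16 → -2048/22005y^4 + 6272/22005y^3 + 9104/7335y^2 - 22397/4401y + 80449/22005
  leading term y^4: subtract (16/27y)·h_5 from -2048/22005y^4 + 6272/22005y^3 + 9104/7335y^2 - 22397/4401y + 80449/22005 → -10568/7335y^3 + 248947/88020y^2 - 443927/88020y + 80449/22005
  leading term y^3: subtract (1321/144)·h_5 from -10568/7335y^3 + 248947/88020y^2 - 443927/88020y + 80449/22005 → -20639/864y^2 + 539855/27648y + 120593/27648
  leading term y^2: subtract (1651120/136513)·h_6 from -20639/864y^2 + 539855/27648y + 120593/27648 → -1848893789/17473664y + 1848893789/17473664
  leading term y: no divisor's leading term divides it; move -1848893789/17473664y to the remainder.
  leading term 1: no divisor's leading term divides it; move 1848893789/17473664 to the remainder.
  remainder -1848893789/17473664y + 1848893789/17473664 ≠ 0; add h_7 = -1848893789/17473664y + 1848893789/17473664 to the basis.

The other S-polynomials (S(f_2,h_4), S(f_3,h_4), S(f_1,h_5), S(f_2,h_5), S(f_3,h_5), S(h_4,h_5), S(f_1,h_6), S(f_2,h_6), S(f_3,h_6), S(h_4,h_6), S(h_5,h_6), S(f_1,h_7), S(f_2,h_7), S(f_3,h_7), S(h_4,h_7), S(h_5,h_7), S(h_6,h_7)) all reduce to 0 modulo the current basis, so we have a Gröbner basis.
Inter-reduce: drop elements whose leading term is divisible by another's, tail-reduce, and make monic.
Reduced Gröbner basis: {x + 1, y - 1}.
Label its elements g_1 = x + 1, g_2 = y - 1.

Reduce p = 5xy - 3x + 3y^2 + 6y - 6 modulo G:
  leading term xy: subtract (5y)·g_1 from 5xy - 3x + 3y^2 + 6y - 6 → -3x + 3y^2 + y - 6
  leading term x: subtract (-3)·g_1 from -3x + 3y^2 + y - 6 → 3y^2 + y - 3
  leading term y^2: subtract (3y)·g_2 from 3y^2 + y - 3 → 4y - 3
  leading term y: subtract (4)·g_2 from 4y - 3 → 1
  leading term 1: no divisor's leading term divides it; move 1 to the remainder.
  normal form = 1.
The normal form is nonzero, so p ∉ I. Since p minus its normal form lies in I, I + (p) = I + (r) where r = 1; decide whether this ideal is the whole ring.
Here r = 1 is a nonzero constant, hence a unit: 1 ∈ I + (p), the Gröbner basis of I + (p) is {1}, and the enlarged system has no common solution — adjoining p is inconsistent.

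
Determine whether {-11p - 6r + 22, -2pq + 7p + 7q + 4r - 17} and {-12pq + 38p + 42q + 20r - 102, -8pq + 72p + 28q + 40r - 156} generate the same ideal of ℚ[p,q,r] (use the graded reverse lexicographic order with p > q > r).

Since reduced Gröbner bases are canonical representatives of ideals under a given ordering, it suffices to compute and compare them.
Buchberger on the first generating set:
f_1 = -11p - 6r + 22, LT = p.
f_2 = -2pq + 7p + 7q + 4r - 17, LT = pq.

S(f_1,f_2): lcm = pq. S = 6/11qr + 7/2p + 3/2q + 2r - 17/2.
  leading term qr: no divisor's leading term divides it; move 6/11qr to the remainder.
  leading term p: subtract (-7/22)·f_1 from 7/2p + 3/2q + 2r - 17/2 → 3/2q + 1/11r - 3/2
  leading term q: no divisor's leading term divides it; move 3/2q to the remainder.
  leading term r: no divisor's leading term divides it; move 1/11r to the remainder.
  leading term 1: no divisor's leading term divides it; move -3/2 to the remainder.
  remainder 6/11qr + 3/2q + 1/11r - 3/2 ≠ 0; add g_3 = 6/11qr + 3/2q + 1/11r - 3/2 to the basis.

S(f_1,g_3): leading monomials are coprime, so the S-polynomial reduces to 0 (Buchberger's first criterion).
S(f_2,g_3): lcm = pqr. S = -11/4pq - 11/3pr - 7/2qr - 2r² + 11/4p + 17/2r.
  leading term pq: subtract (¼q)·f_1 from -11/4pq - 11/3pr - 7/2qr - 2r² + 11/4p + 17/2r → -11/3pr - 2qr - 2r² + 11/4p - 11/2q + 17/2r
  leading term pr: subtract (⅓r)·f_1 from -11/3pr - 2qr - 2r² + 11/4p - 11/2q + 17/2r → -2qr + 11/4p - 11/2q + 7/6r
  leading term qr: subtract (-11/3)·g_3 from -2qr + 11/4p - 11/2q + 7/6r → 11/4p + 3/2r - 11/2
  leading term p: subtract (-¼)·f_1 from 11/4p + 3/2r - 11/2 → 0
  remainder 0.

Every S-polynomial of the final basis reduces to 0, so we have a Gröbner basis.
Inter-reduce: drop elements whose leading term is divisible by another's, tail-reduce, and make monic.
Reduced Gröbner basis: {qr + 11/4q + ⅙r - 11/4, p + 6/11r - 2}.

Buchberger on the second generating set:
h_1 = -12pq + 38p + 42q + 20r - 102, LT = pq.
h_2 = -8pq + 72p + 28q + 40r - 156, LT = pq.

S(h_1,h_2): lcm = pq. S = 35/6p + 10/3r - 11.
  leading term p: no divisor's leading term divides it; move 35/6p to the remainder.
  leading term r: no divisor's leading term divides it; move 10/3r to the remainder.
  leading term 1: no divisor's leading term divides it; move -11 to the remainder.
  remainder 35/6p + 10/3r - 11 ≠ 0; add k_3 = 35/6p + 10/3r - 11 to the basis.

S(h_1,k_3): lcm = pq. S = -4/7qr - 19/6p - 113/70q - 5/3r + 17/2.
  leading term qr: no divisor's leading term divides it; move -4/7qr to the remainder.
  leading term p: subtract (-19/35)·k_3 from -19/6p - 113/70q - 5/3r + 17/2 → -113/70q + 1/7r + 177/70
  leading term q: no divisor's leading term divides it; move -113/70q to the remainder.
  leading term r: no divisor's leading term divides it; move 1/7r to the remainder.
  leading term 1: no divisor's leading term divides it; move 177/70 to the remainder.
  remainder -4/7qr - 113/70q + 1/7r + 177/70 ≠ 0; add k_4 = -4/7qr - 113/70q + 1/7r + 177/70 to the basis.

S(h_2,k_3): lcm = pq. S = -4/7qr - 9p - 113/70q - 5r + 39/2.
  leading term qr: subtract (1)·k_4 from -4/7qr - 9p - 113/70q - 5r + 39/2 → -9p - 36/7r + 594/35
  leading term p: subtract (-54/35)·k_3 from -9p - 36/7r + 594/35 → 0
  remainder 0.

S(h_1,k_4): lcm = pqr. S = -113/40pq - 35/12pr - 7/2qr - 5/3r² + 177/40p + 17/2r.
  leading term pq: subtract (113/480)·h_1 from -113/40pq - 35/12pr - 7/2qr - 5/3r² + 177/40p + 17/2r → -35/12pr - 7/2qr - 5/3r² - 217/48p - 791/80q + 91/24r + 1921/80
  leading term pr: subtract (-½r)·k_3 from -35/12pr - 7/2qr - 5/3r² - 217/48p - 791/80q + 91/24r + 1921/80 → -7/2qr - 217/48p - 791/80q - 41/24r + 1921/80
  leading term qr: subtract (49/8)·k_4 from -7/2qr - 217/48p - 791/80q - 41/24r + 1921/80 → -217/48p - 31/12r + 341/40
  leading term p: subtract (-31/40)·k_3 from -217/48p - 31/12r + 341/40 → 0
  remainder 0.

S(h_2,k_4): lcm = pqr. S = -113/40pq - 35/4pr - 7/2qr - 5r² + 177/40p + 39/2r.
  leading term pq: subtract (113/480)·h_1 from -113/40pq - 35/4pr - 7/2qr - 5r² + 177/40p + 39/2r → -35/4pr - 7/2qr - 5r² - 217/48p - 791/80q + 355/24r + 1921/80
  leading term pr: subtract (-3/2r)·k_3 from -35/4pr - 7/2qr - 5r² - 217/48p - 791/80q + 355/24r + 1921/80 → -7/2qr - 217/48p - 791/80q - 41/24r + 1921/80
  leading term qr: subtract (49/8)·k_4 from -7/2qr - 217/48p - 791/80q - 41/24r + 1921/80 → -217/48p - 31/12r + 341/40
  leading term p: subtract (-31/40)·k_3 from -217/48p - 31/12r + 341/40 → 0
  remainder 0.

S(k_3,k_4): leading monomials are coprime, so the S-polynomial reduces to 0 (Buchberger's first criterion).
Every S-polynomial of the final basis reduces to 0, so we have a Gröbner basis.
Inter-reduce: drop elements whose leading term is divisible by another's, tail-reduce, and make monic.
Reduced Gröbner basis: {qr + 113/40q - ¼r - 177/40, p + 4/7r - 66/35}.

Since the reduced bases disagree, the two ideals are not the same.

No, the ideals differ.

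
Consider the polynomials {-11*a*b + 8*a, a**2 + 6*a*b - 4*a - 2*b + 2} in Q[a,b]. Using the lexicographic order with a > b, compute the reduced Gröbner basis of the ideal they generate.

Buchberger's algorithm terminates because the ascending chain of leading-term ideals stabilizes.

f_1 = -11*a*b + 8*a, LT = a*b.
f_2 = a**2 + 6*a*b - 4*a - 2*b + 2, LT = a**2.

S(f_1,f_2): lcm = a**2*b. S = -8/11*a**2 - 6*a*b**2 + 4*a*b + 2*b**2 - 2*b.
  leading term a**2: subtract (-8/11)·f_2 from -8/11*a**2 - 6*a*b**2 + 4*a*b + 2*b**2 - 2*b → -6*a*b**2 + 92/11*a*b - 32/11*a + 2*b**2 - 38/11*b + 16/11
  leading term a*b**2: subtract (6/11*b)·f_1 from -6*a*b**2 + 92/11*a*b - 32/11*a + 2*b**2 - 38/11*b + 16/11 → 4*a*b - 32/11*a + 2*b**2 - 38/11*b + 16/11
  leading term a*b: subtract (-4/11)·f_1 from 4*a*b - 32/11*a + 2*b**2 - 38/11*b + 16/11 → 2*b**2 - 38/11*b + 16/11
  leading term b**2: no divisor's leading term divides it; move 2*b**2 to the remainder.
  leading term b: no divisor's leading term divides it; move -38/11*b to the remainder.
  leading term 1: no divisor's leading term divides it; move 16/11 to the remainder.
  remainder 2*b**2 - 38/11*b + 16/11 ≠ 0; add g_3 = 2*b**2 - 38/11*b + 16/11 to the basis.

The other S-polynomials (S(f_1,g_3), S(f_2,g_3)) all reduce to 0 modulo the current basis, so we have a Gröbner basis.

G = {a**2 + 4/11*a - 2*b + 2, a*b - 8/11*a, b**2 - 19/11*b + 8/11}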